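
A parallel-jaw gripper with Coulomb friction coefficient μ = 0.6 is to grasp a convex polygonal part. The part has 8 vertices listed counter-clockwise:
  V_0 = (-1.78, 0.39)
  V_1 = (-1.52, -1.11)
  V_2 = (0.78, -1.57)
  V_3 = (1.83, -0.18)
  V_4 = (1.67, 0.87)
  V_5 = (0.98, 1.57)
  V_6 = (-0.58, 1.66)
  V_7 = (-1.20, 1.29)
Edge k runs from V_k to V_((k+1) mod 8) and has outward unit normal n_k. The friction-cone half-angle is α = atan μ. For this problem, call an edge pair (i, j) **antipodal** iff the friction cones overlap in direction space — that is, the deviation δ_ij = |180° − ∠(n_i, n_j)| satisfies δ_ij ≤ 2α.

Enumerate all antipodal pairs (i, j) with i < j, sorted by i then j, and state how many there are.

count = 10; pairs: (0,2), (0,3), (0,4), (1,4), (1,5), (1,6), (2,5), (2,6), (2,7), (3,7)

α = atan 0.6 = 30.96°;  2α = 61.93°
n_0 = (-0.9853, -0.1708)
n_1 = (-0.1961, -0.9806)
n_2 = (+0.7979, -0.6028)
n_3 = (+0.9886, +0.1506)
n_4 = (+0.7122, +0.7020)
n_5 = (+0.0576, +0.9983)
n_6 = (-0.5125, +0.8587)
n_7 = (-0.8406, +0.5417)
  (0,1): δ = 111.14°  ·
  (0,2): δ = 46.90°  ✓
  (0,3): δ = 1.17°  ✓
  (0,4): δ = 34.75°  ✓
  (0,5): δ = 76.86°  ·
  (0,6): δ = 110.99°  ·
  (0,7): δ = 137.37°  ·
  (1,2): δ = 115.76°  ·
  (1,3): δ = 70.03°  ·
  (1,4): δ = 34.10°  ✓
  (1,5): δ = 8.01°  ✓
  (1,6): δ = 42.14°  ✓
  (1,7): δ = 68.51°  ·
  (2,3): δ = 134.27°  ·
  (2,4): δ = 98.34°  ·
  (2,5): δ = 56.23°  ✓
  (2,6): δ = 22.11°  ✓
  (2,7): δ = 4.27°  ✓
  (3,4): δ = 144.08°  ·
  (3,5): δ = 101.97°  ·
  (3,6): δ = 67.84°  ·
  (3,7): δ = 41.46°  ✓
  (4,5): δ = 137.89°  ·
  (4,6): δ = 103.76°  ·
  (4,7): δ = 77.39°  ·
  (5,6): δ = 145.87°  ·
  (5,7): δ = 119.50°  ·
  (6,7): δ = 153.63°  ·
antipodal pairs: 10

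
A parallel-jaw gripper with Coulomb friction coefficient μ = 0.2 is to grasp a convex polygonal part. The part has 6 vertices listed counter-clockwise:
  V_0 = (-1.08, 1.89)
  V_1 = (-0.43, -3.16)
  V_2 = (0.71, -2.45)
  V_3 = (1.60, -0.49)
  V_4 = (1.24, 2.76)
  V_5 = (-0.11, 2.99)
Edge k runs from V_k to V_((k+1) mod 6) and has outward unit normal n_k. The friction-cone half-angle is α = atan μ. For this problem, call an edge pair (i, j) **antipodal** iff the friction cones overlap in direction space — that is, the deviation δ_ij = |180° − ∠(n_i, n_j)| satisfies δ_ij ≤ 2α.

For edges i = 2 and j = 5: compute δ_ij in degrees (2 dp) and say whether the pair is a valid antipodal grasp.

δ = 16.98°, valid

α = atan 0.2 = 11.31°;  2α = 22.62°
edge 2: e_2 = (+0.89, +1.96);  n_2 = (+0.9105, -0.4135)
edge 5: e_5 = (-0.97, -1.10);  n_5 = (-0.7500, +0.6614)
∠(n_2, n_5) = 163.02°
δ = |180° − 163.02°| = 16.98°
16.98° ≤ 2α = 22.62°  →  valid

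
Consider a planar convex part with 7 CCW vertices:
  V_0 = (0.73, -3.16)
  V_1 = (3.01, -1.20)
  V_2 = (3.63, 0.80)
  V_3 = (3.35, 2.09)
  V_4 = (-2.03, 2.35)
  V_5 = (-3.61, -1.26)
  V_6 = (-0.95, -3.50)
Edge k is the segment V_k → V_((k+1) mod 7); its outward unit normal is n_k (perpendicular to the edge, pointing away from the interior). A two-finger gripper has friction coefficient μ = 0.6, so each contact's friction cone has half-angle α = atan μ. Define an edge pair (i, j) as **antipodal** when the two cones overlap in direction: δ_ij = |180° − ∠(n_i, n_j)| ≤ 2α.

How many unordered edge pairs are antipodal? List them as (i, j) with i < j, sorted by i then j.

count = 8; pairs: (0,3), (0,4), (1,4), (2,4), (2,5), (3,5), (3,6), (4,6)

α = atan 0.6 = 30.96°;  2α = 61.93°
n_0 = (+0.6519, -0.7583)
n_1 = (+0.9552, -0.2961)
n_2 = (+0.9772, +0.2121)
n_3 = (+0.0483, +0.9988)
n_4 = (-0.9161, +0.4010)
n_5 = (-0.6441, -0.7649)
n_6 = (+0.1984, -0.9801)
  (0,1): δ = 147.91°  ·
  (0,2): δ = 118.44°  ·
  (0,3): δ = 43.45°  ✓
  (0,4): δ = 25.68°  ✓
  (0,5): δ = 99.22°  ·
  (0,6): δ = 150.76°  ·
  (1,2): δ = 150.53°  ·
  (1,3): δ = 75.54°  ·
  (1,4): δ = 6.41°  ✓
  (1,5): δ = 67.12°  ·
  (1,6): δ = 118.66°  ·
  (2,3): δ = 105.01°  ·
  (2,4): δ = 35.88°  ✓
  (2,5): δ = 37.65°  ✓
  (2,6): δ = 89.19°  ·
  (3,4): δ = 110.87°  ·
  (3,5): δ = 37.33°  ✓
  (3,6): δ = 14.21°  ✓
  (4,5): δ = 106.46°  ·
  (4,6): δ = 54.92°  ✓
  (5,6): δ = 128.46°  ·
antipodal pairs: 8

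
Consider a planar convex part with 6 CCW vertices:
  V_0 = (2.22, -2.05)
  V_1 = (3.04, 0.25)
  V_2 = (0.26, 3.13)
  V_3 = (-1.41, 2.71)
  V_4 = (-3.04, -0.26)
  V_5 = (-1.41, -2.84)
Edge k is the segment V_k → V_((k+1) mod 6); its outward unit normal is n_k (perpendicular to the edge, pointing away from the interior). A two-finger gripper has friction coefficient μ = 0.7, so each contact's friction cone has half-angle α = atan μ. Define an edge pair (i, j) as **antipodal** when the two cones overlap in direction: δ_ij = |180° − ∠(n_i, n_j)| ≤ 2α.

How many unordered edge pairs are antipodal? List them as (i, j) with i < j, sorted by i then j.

α = atan 0.7 = 34.99°;  2α = 69.98°
n_0 = (+0.9419, -0.3358)
n_1 = (+0.7195, +0.6945)
n_2 = (-0.2439, +0.9698)
n_3 = (-0.8767, +0.4811)
n_4 = (-0.8454, -0.5341)
n_5 = (+0.2127, -0.9771)
  (0,1): δ = 116.39°  ·
  (0,2): δ = 56.26°  ✓
  (0,3): δ = 9.14°  ✓
  (0,4): δ = 51.91°  ✓
  (0,5): δ = 121.90°  ·
  (1,2): δ = 119.87°  ·
  (1,3): δ = 72.75°  ·
  (1,4): δ = 11.70°  ✓
  (1,5): δ = 58.29°  ✓
  (2,3): δ = 132.88°  ·
  (2,4): δ = 71.83°  ·
  (2,5): δ = 1.84°  ✓
  (3,4): δ = 118.96°  ·
  (3,5): δ = 48.96°  ✓
  (4,5): δ = 110.01°  ·
antipodal pairs: 7

count = 7; pairs: (0,2), (0,3), (0,4), (1,4), (1,5), (2,5), (3,5)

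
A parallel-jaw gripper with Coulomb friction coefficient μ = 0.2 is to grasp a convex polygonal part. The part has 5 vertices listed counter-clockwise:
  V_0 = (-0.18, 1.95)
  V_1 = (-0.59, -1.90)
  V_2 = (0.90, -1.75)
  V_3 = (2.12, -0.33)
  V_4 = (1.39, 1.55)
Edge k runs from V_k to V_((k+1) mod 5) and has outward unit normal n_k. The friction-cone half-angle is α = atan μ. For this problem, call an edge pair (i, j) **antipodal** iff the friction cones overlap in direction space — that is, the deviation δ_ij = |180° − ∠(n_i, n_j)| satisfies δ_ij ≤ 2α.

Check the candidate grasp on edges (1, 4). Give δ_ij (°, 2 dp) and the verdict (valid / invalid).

α = atan 0.2 = 11.31°;  2α = 22.62°
edge 1: e_1 = (+1.49, +0.15);  n_1 = (+0.1002, -0.9950)
edge 4: e_4 = (-1.57, +0.40);  n_4 = (+0.2469, +0.9690)
∠(n_1, n_4) = 159.96°
δ = |180° − 159.96°| = 20.04°
20.04° ≤ 2α = 22.62°  →  valid

δ = 20.04°, valid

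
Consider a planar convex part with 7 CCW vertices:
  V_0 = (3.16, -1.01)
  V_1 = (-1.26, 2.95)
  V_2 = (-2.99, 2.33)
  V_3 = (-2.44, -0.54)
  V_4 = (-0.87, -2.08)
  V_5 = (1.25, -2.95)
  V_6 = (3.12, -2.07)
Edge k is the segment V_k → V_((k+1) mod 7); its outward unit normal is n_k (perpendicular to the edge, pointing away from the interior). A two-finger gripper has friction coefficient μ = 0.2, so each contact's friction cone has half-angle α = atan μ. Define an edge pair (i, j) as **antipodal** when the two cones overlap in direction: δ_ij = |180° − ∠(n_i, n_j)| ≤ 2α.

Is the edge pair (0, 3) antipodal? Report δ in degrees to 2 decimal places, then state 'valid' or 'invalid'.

α = atan 0.2 = 11.31°;  2α = 22.62°
edge 0: e_0 = (-4.42, +3.96);  n_0 = (+0.6673, +0.7448)
edge 3: e_3 = (+1.57, -1.54);  n_3 = (-0.7003, -0.7139)
∠(n_0, n_3) = 177.41°
δ = |180° − 177.41°| = 2.59°
2.59° ≤ 2α = 22.62°  →  valid

δ = 2.59°, valid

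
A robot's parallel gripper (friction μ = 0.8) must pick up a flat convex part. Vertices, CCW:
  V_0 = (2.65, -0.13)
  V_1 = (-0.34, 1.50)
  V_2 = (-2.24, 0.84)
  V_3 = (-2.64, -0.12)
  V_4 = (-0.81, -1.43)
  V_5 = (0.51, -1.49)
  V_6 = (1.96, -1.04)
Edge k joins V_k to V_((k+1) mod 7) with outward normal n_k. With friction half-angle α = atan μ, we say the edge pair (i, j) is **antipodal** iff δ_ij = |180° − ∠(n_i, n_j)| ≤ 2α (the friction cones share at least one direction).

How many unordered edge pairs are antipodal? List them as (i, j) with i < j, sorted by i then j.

count = 10; pairs: (0,3), (0,4), (0,5), (1,3), (1,4), (1,5), (1,6), (2,4), (2,5), (2,6)

α = atan 0.8 = 38.66°;  2α = 77.32°
n_0 = (+0.4786, +0.8780)
n_1 = (-0.3281, +0.9446)
n_2 = (-0.9231, +0.3846)
n_3 = (-0.5821, -0.8131)
n_4 = (-0.0454, -0.9990)
n_5 = (+0.2964, -0.9551)
n_6 = (+0.7968, -0.6042)
  (0,1): δ = 132.25°  ·
  (0,2): δ = 84.02°  ·
  (0,3): δ = 7.00°  ✓
  (0,4): δ = 25.99°  ✓
  (0,5): δ = 45.84°  ✓
  (0,6): δ = 81.43°  ·
  (1,2): δ = 131.78°  ·
  (1,3): δ = 54.75°  ✓
  (1,4): δ = 21.76°  ✓
  (1,5): δ = 1.91°  ✓
  (1,6): δ = 33.67°  ✓
  (2,3): δ = 102.98°  ·
  (2,4): δ = 69.98°  ✓
  (2,5): δ = 50.14°  ✓
  (2,6): δ = 14.55°  ✓
  (3,4): δ = 147.01°  ·
  (3,5): δ = 127.16°  ·
  (3,6): δ = 91.57°  ·
  (4,5): δ = 160.16°  ·
  (4,6): δ = 124.57°  ·
  (5,6): δ = 144.41°  ·
antipodal pairs: 10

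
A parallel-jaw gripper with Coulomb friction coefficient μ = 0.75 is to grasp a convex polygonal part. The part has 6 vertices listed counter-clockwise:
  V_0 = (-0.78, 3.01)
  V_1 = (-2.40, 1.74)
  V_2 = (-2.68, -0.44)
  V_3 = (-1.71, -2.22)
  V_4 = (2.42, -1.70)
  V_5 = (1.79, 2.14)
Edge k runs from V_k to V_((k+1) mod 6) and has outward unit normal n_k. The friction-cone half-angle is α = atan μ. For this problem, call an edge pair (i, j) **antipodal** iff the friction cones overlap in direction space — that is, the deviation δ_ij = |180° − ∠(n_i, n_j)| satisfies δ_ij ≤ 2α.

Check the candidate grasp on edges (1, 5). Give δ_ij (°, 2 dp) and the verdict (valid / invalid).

δ = 78.62°, invalid

α = atan 0.75 = 36.87°;  2α = 73.74°
edge 1: e_1 = (-0.28, -2.18);  n_1 = (-0.9919, +0.1274)
edge 5: e_5 = (-2.57, +0.87);  n_5 = (+0.3206, +0.9472)
∠(n_1, n_5) = 101.38°
δ = |180° − 101.38°| = 78.62°
78.62° > 2α = 73.74°  →  invalid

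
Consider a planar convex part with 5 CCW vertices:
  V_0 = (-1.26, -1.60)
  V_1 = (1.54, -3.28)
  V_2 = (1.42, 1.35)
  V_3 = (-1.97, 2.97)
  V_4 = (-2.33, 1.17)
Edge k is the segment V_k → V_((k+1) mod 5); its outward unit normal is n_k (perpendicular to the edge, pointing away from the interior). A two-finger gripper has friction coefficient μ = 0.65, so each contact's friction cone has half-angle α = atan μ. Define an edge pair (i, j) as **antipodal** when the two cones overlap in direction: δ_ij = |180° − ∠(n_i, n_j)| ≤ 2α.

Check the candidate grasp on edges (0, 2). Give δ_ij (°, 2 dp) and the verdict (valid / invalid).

α = atan 0.65 = 33.02°;  2α = 66.05°
edge 0: e_0 = (+2.80, -1.68);  n_0 = (-0.5145, -0.8575)
edge 2: e_2 = (-3.39, +1.62);  n_2 = (+0.4312, +0.9023)
∠(n_0, n_2) = 174.58°
δ = |180° − 174.58°| = 5.42°
5.42° ≤ 2α = 66.05°  →  valid

δ = 5.42°, valid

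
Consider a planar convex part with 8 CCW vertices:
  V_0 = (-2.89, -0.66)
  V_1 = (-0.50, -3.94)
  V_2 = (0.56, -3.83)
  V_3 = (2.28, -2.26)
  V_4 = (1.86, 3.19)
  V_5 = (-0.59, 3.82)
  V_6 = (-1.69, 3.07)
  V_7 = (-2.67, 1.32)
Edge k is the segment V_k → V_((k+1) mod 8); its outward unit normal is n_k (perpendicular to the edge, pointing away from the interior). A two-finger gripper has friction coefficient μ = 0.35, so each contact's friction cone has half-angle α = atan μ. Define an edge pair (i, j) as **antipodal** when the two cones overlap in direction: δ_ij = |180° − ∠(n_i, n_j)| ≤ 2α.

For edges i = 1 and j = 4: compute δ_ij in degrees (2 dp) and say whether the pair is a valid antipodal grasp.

δ = 20.35°, valid

α = atan 0.35 = 19.29°;  2α = 38.58°
edge 1: e_1 = (+1.06, +0.11);  n_1 = (+0.1032, -0.9947)
edge 4: e_4 = (-2.45, +0.63);  n_4 = (+0.2490, +0.9685)
∠(n_1, n_4) = 159.65°
δ = |180° − 159.65°| = 20.35°
20.35° ≤ 2α = 38.58°  →  valid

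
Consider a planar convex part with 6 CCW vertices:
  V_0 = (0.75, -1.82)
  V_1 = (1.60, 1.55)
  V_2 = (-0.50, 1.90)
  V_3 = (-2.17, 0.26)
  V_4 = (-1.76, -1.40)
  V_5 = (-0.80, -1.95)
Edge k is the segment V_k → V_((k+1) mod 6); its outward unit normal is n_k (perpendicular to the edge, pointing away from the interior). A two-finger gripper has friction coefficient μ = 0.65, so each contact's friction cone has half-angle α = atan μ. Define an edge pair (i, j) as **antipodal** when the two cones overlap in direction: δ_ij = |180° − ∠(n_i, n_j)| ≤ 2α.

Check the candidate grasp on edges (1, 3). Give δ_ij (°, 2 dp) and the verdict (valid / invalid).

α = atan 0.65 = 33.02°;  2α = 66.05°
edge 1: e_1 = (-2.10, +0.35);  n_1 = (+0.1644, +0.9864)
edge 3: e_3 = (+0.41, -1.66);  n_3 = (-0.9708, -0.2398)
∠(n_1, n_3) = 113.34°
δ = |180° − 113.34°| = 66.66°
66.66° > 2α = 66.05°  →  invalid

δ = 66.66°, invalid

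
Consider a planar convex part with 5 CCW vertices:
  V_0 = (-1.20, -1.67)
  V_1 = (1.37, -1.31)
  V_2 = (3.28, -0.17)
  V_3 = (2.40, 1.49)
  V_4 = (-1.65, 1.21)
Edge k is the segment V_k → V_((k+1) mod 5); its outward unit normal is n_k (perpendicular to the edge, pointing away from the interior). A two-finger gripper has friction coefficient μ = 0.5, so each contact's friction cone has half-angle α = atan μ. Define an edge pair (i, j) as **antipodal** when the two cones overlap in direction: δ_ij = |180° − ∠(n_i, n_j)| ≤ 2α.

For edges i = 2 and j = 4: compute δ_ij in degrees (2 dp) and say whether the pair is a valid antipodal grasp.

δ = 19.05°, valid

α = atan 0.5 = 26.57°;  2α = 53.13°
edge 2: e_2 = (-0.88, +1.66);  n_2 = (+0.8835, +0.4684)
edge 4: e_4 = (+0.45, -2.88);  n_4 = (-0.9880, -0.1544)
∠(n_2, n_4) = 160.95°
δ = |180° − 160.95°| = 19.05°
19.05° ≤ 2α = 53.13°  →  valid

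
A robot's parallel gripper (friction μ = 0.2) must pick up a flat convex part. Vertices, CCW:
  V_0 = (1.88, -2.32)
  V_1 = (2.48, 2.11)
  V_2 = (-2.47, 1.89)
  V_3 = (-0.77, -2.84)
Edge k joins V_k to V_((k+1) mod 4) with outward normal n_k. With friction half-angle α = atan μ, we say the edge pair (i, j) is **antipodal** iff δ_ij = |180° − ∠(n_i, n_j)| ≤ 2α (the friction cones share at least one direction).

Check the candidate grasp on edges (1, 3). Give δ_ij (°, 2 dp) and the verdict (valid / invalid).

δ = 8.56°, valid

α = atan 0.2 = 11.31°;  2α = 22.62°
edge 1: e_1 = (-4.95, -0.22);  n_1 = (-0.0444, +0.9990)
edge 3: e_3 = (+2.65, +0.52);  n_3 = (+0.1926, -0.9813)
∠(n_1, n_3) = 171.44°
δ = |180° − 171.44°| = 8.56°
8.56° ≤ 2α = 22.62°  →  valid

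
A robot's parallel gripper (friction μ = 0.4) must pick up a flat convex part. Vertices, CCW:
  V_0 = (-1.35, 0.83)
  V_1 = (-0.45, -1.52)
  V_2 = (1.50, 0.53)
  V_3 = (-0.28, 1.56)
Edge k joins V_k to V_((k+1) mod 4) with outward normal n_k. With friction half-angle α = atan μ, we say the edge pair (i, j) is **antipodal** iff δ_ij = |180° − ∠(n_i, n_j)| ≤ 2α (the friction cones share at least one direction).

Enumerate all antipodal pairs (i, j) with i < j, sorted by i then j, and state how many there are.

α = atan 0.4 = 21.80°;  2α = 43.60°
n_0 = (-0.9339, -0.3576)
n_1 = (+0.7246, -0.6892)
n_2 = (+0.5008, +0.8655)
n_3 = (-0.5636, +0.8261)
  (0,1): δ = 64.52°  ·
  (0,2): δ = 38.99°  ✓
  (0,3): δ = 103.35°  ·
  (1,2): δ = 76.49°  ·
  (1,3): δ = 12.13°  ✓
  (2,3): δ = 115.64°  ·
antipodal pairs: 2

count = 2; pairs: (0,2), (1,3)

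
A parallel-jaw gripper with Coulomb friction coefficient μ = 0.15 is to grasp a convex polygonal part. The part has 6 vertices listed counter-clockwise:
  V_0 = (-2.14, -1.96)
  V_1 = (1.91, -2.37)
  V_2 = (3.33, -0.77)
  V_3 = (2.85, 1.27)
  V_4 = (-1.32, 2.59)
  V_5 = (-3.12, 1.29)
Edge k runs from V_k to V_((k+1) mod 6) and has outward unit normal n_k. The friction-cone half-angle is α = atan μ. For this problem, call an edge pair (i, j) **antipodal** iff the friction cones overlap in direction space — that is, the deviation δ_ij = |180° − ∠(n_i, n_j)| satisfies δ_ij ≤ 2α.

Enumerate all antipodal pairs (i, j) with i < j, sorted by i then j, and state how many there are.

α = atan 0.15 = 8.53°;  2α = 17.06°
n_0 = (-0.1007, -0.9949)
n_1 = (+0.7479, -0.6638)
n_2 = (+0.9734, +0.2290)
n_3 = (+0.3018, +0.9534)
n_4 = (-0.5855, +0.8107)
n_5 = (-0.9574, -0.2887)
  (0,1): δ = 125.81°  ·
  (0,2): δ = 70.98°  ·
  (0,3): δ = 11.78°  ✓
  (0,4): δ = 41.62°  ·
  (0,5): δ = 112.56°  ·
  (1,2): δ = 125.17°  ·
  (1,3): δ = 65.98°  ·
  (1,4): δ = 12.57°  ✓
  (1,5): δ = 58.37°  ·
  (2,3): δ = 120.81°  ·
  (2,4): δ = 67.40°  ·
  (2,5): δ = 3.54°  ✓
  (3,4): δ = 126.60°  ·
  (3,5): δ = 55.65°  ·
  (4,5): δ = 109.06°  ·
antipodal pairs: 3

count = 3; pairs: (0,3), (1,4), (2,5)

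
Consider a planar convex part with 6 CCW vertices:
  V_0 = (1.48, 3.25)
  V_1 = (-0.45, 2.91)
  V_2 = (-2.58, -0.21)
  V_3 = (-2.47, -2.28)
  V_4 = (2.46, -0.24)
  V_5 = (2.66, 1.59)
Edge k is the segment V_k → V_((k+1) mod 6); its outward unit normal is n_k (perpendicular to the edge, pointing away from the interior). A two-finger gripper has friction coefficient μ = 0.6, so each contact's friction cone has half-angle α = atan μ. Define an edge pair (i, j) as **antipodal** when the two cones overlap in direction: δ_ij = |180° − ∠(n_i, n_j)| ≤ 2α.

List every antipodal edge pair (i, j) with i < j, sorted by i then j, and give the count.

count = 5; pairs: (0,3), (1,3), (1,4), (2,4), (2,5)

α = atan 0.6 = 30.96°;  2α = 61.93°
n_0 = (-0.1735, +0.9848)
n_1 = (-0.8259, +0.5638)
n_2 = (-0.9986, -0.0531)
n_3 = (+0.3824, -0.9240)
n_4 = (+0.9941, -0.1086)
n_5 = (+0.8151, +0.5794)
  (0,1): δ = 134.31°  ·
  (0,2): δ = 96.95°  ·
  (0,3): δ = 12.49°  ✓
  (0,4): δ = 73.77°  ·
  (0,5): δ = 115.42°  ·
  (1,2): δ = 142.64°  ·
  (1,3): δ = 33.20°  ✓
  (1,4): δ = 28.08°  ✓
  (1,5): δ = 69.73°  ·
  (2,3): δ = 70.56°  ·
  (2,4): δ = 9.28°  ✓
  (2,5): δ = 32.37°  ✓
  (3,4): δ = 118.72°  ·
  (3,5): δ = 77.07°  ·
  (4,5): δ = 138.36°  ·
antipodal pairs: 5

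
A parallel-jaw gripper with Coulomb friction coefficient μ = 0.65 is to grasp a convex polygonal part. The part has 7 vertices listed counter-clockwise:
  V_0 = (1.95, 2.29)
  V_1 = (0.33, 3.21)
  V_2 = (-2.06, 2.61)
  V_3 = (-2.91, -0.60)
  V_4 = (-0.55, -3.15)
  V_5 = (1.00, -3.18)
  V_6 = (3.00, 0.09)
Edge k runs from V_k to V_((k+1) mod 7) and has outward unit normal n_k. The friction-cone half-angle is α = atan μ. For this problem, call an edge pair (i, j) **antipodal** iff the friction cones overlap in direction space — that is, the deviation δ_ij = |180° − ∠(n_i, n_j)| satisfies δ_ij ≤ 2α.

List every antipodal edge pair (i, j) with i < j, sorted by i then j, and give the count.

α = atan 0.65 = 33.02°;  2α = 66.05°
n_0 = (+0.4938, +0.8696)
n_1 = (-0.2435, +0.9699)
n_2 = (-0.9667, +0.2560)
n_3 = (-0.7339, -0.6792)
n_4 = (-0.0194, -0.9998)
n_5 = (+0.8531, -0.5218)
n_6 = (+0.9025, +0.4307)
  (0,1): δ = 136.32°  ·
  (0,2): δ = 75.24°  ·
  (0,3): δ = 17.62°  ✓
  (0,4): δ = 28.48°  ✓
  (0,5): δ = 88.14°  ·
  (0,6): δ = 145.11°  ·
  (1,2): δ = 118.92°  ·
  (1,3): δ = 61.31°  ✓
  (1,4): δ = 15.20°  ✓
  (1,5): δ = 44.46°  ✓
  (1,6): δ = 101.42°  ·
  (2,3): δ = 122.38°  ·
  (2,4): δ = 76.28°  ·
  (2,5): δ = 16.62°  ✓
  (2,6): δ = 40.35°  ✓
  (3,4): δ = 133.89°  ·
  (3,5): δ = 74.23°  ·
  (3,6): δ = 17.27°  ✓
  (4,5): δ = 120.34°  ·
  (4,6): δ = 63.38°  ✓
  (5,6): δ = 123.04°  ·
antipodal pairs: 9

count = 9; pairs: (0,3), (0,4), (1,3), (1,4), (1,5), (2,5), (2,6), (3,6), (4,6)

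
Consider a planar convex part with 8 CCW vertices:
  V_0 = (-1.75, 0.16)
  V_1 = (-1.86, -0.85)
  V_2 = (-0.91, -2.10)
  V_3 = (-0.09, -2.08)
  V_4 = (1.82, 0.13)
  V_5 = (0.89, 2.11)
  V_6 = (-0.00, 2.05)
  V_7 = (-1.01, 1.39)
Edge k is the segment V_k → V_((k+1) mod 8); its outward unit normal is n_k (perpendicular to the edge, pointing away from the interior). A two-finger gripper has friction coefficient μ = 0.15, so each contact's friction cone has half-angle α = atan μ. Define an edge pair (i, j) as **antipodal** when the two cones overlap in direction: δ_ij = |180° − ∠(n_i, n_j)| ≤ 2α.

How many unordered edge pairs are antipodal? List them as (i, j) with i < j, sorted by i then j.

α = atan 0.15 = 8.53°;  2α = 17.06°
n_0 = (-0.9941, +0.1083)
n_1 = (-0.7962, -0.6051)
n_2 = (+0.0244, -0.9997)
n_3 = (+0.7566, -0.6539)
n_4 = (+0.9051, +0.4251)
n_5 = (-0.0673, +0.9977)
n_6 = (-0.5470, +0.8371)
n_7 = (-0.8569, +0.5155)
  (0,1): δ = 136.55°  ·
  (0,2): δ = 82.39°  ·
  (0,3): δ = 34.62°  ·
  (0,4): δ = 31.37°  ·
  (0,5): δ = 100.07°  ·
  (0,6): δ = 129.38°  ·
  (0,7): δ = 155.18°  ·
  (1,2): δ = 125.84°  ·
  (1,3): δ = 78.07°  ·
  (1,4): δ = 12.08°  ✓
  (1,5): δ = 56.62°  ·
  (1,6): δ = 85.93°  ·
  (1,7): δ = 111.73°  ·
  (2,3): δ = 132.23°  ·
  (2,4): δ = 66.24°  ·
  (2,5): δ = 2.46°  ✓
  (2,6): δ = 31.77°  ·
  (2,7): δ = 57.57°  ·
  (3,4): δ = 114.01°  ·
  (3,5): δ = 45.31°  ·
  (3,6): δ = 16.00°  ✓
  (3,7): δ = 9.80°  ✓
  (4,5): δ = 111.30°  ·
  (4,6): δ = 82.00°  ·
  (4,7): δ = 56.19°  ·
  (5,6): δ = 150.69°  ·
  (5,7): δ = 124.89°  ·
  (6,7): δ = 154.20°  ·
antipodal pairs: 4

count = 4; pairs: (1,4), (2,5), (3,6), (3,7)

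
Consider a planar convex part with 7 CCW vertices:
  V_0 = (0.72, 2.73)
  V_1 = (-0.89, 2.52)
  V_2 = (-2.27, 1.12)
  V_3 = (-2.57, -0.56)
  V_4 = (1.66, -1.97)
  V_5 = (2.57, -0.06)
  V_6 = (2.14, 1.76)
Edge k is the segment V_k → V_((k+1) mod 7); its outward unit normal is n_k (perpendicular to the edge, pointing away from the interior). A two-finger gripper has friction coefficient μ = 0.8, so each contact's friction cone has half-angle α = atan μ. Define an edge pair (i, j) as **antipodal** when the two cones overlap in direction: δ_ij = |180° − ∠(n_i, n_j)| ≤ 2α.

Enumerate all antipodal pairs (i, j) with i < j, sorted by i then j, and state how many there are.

α = atan 0.8 = 38.66°;  2α = 77.32°
n_0 = (-0.1293, +0.9916)
n_1 = (-0.7122, +0.7020)
n_2 = (-0.9844, +0.1758)
n_3 = (-0.3162, -0.9487)
n_4 = (+0.9028, -0.4301)
n_5 = (+0.9732, +0.2299)
n_6 = (+0.5641, +0.8257)
  (0,1): δ = 142.02°  ·
  (0,2): δ = 107.56°  ·
  (0,3): δ = 25.87°  ✓
  (0,4): δ = 57.09°  ✓
  (0,5): δ = 95.86°  ·
  (0,6): δ = 138.23°  ·
  (1,2): δ = 145.54°  ·
  (1,3): δ = 63.85°  ✓
  (1,4): δ = 19.11°  ✓
  (1,5): δ = 57.88°  ✓
  (1,6): δ = 100.25°  ·
  (2,3): δ = 98.31°  ·
  (2,4): δ = 15.35°  ✓
  (2,5): δ = 23.42°  ✓
  (2,6): δ = 65.79°  ✓
  (3,4): δ = 97.04°  ·
  (3,5): δ = 58.27°  ✓
  (3,6): δ = 15.90°  ✓
  (4,5): δ = 141.23°  ·
  (4,6): δ = 98.86°  ·
  (5,6): δ = 137.63°  ·
antipodal pairs: 10

count = 10; pairs: (0,3), (0,4), (1,3), (1,4), (1,5), (2,4), (2,5), (2,6), (3,5), (3,6)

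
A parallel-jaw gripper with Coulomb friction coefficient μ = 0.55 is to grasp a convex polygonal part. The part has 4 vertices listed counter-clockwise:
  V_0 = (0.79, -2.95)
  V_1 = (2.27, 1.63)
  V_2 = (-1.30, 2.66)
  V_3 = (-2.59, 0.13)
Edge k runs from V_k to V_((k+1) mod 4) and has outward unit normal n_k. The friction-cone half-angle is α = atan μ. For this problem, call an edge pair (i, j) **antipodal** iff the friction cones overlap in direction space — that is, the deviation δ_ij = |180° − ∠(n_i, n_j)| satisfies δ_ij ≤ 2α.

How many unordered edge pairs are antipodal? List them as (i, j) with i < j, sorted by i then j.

count = 2; pairs: (0,2), (1,3)

α = atan 0.55 = 28.81°;  2α = 57.62°
n_0 = (+0.9516, -0.3075)
n_1 = (+0.2772, +0.9608)
n_2 = (-0.8909, +0.4542)
n_3 = (-0.6735, -0.7391)
  (0,1): δ = 88.19°  ·
  (0,2): δ = 9.11°  ✓
  (0,3): δ = 65.57°  ·
  (1,2): δ = 100.92°  ·
  (1,3): δ = 26.25°  ✓
  (2,3): δ = 105.32°  ·
antipodal pairs: 2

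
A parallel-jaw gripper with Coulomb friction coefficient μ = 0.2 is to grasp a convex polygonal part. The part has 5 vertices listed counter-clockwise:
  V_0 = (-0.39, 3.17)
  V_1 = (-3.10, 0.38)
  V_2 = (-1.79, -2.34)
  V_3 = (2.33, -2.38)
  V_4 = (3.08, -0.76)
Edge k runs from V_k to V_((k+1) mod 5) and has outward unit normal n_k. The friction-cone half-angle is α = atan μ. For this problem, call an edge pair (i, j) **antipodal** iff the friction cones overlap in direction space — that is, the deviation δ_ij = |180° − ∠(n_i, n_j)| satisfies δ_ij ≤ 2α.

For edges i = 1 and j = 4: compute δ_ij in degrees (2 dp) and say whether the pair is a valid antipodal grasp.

δ = 15.73°, valid

α = atan 0.2 = 11.31°;  2α = 22.62°
edge 1: e_1 = (+1.31, -2.72);  n_1 = (-0.9010, -0.4339)
edge 4: e_4 = (-3.47, +3.93);  n_4 = (+0.7496, +0.6619)
∠(n_1, n_4) = 164.27°
δ = |180° − 164.27°| = 15.73°
15.73° ≤ 2α = 22.62°  →  valid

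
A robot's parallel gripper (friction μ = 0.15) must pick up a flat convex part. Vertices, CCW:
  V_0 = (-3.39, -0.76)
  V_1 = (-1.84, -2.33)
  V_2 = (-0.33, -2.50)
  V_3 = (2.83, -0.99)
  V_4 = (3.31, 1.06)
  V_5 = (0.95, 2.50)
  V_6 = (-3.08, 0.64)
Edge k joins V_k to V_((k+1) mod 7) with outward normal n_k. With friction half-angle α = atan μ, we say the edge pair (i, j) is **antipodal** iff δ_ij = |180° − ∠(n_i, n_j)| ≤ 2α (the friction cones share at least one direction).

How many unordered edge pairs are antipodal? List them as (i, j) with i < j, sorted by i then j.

count = 3; pairs: (0,4), (2,5), (3,6)

α = atan 0.15 = 8.53°;  2α = 17.06°
n_0 = (-0.7116, -0.7026)
n_1 = (-0.1119, -0.9937)
n_2 = (+0.4312, -0.9023)
n_3 = (+0.9737, -0.2280)
n_4 = (+0.5209, +0.8536)
n_5 = (-0.4191, +0.9080)
n_6 = (-0.9764, +0.2162)
  (0,1): δ = 141.06°  ·
  (0,2): δ = 109.09°  ·
  (0,3): δ = 57.81°  ·
  (0,4): δ = 13.98°  ✓
  (0,5): δ = 70.14°  ·
  (0,6): δ = 122.88°  ·
  (1,2): δ = 148.04°  ·
  (1,3): δ = 96.75°  ·
  (1,4): δ = 24.97°  ·
  (1,5): δ = 31.20°  ·
  (1,6): δ = 83.94°  ·
  (2,3): δ = 128.72°  ·
  (2,4): δ = 56.93°  ·
  (2,5): δ = 0.77°  ✓
  (2,6): δ = 51.97°  ·
  (3,4): δ = 108.21°  ·
  (3,5): δ = 52.05°  ·
  (3,6): δ = 0.69°  ✓
  (4,5): δ = 123.83°  ·
  (4,6): δ = 71.10°  ·
  (5,6): δ = 127.26°  ·
antipodal pairs: 3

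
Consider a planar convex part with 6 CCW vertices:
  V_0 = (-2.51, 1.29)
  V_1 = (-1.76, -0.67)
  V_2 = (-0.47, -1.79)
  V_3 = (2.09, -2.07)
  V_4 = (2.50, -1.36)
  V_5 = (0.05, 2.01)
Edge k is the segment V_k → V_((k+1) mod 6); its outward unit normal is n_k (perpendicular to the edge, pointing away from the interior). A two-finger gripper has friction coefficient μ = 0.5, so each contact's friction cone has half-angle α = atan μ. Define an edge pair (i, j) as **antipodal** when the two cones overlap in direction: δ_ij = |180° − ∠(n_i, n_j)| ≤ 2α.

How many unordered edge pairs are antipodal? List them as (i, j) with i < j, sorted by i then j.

count = 6; pairs: (0,3), (0,4), (1,4), (2,4), (2,5), (3,5)

α = atan 0.5 = 26.57°;  2α = 53.13°
n_0 = (-0.9340, -0.3574)
n_1 = (-0.6556, -0.7551)
n_2 = (-0.1087, -0.9941)
n_3 = (+0.8660, -0.5001)
n_4 = (+0.8088, +0.5880)
n_5 = (-0.2707, +0.9627)
  (0,1): δ = 151.90°  ·
  (0,2): δ = 117.18°  ·
  (0,3): δ = 50.94°  ✓
  (0,4): δ = 15.08°  ✓
  (0,5): δ = 84.77°  ·
  (1,2): δ = 145.28°  ·
  (1,3): δ = 79.04°  ·
  (1,4): δ = 13.02°  ✓
  (1,5): δ = 56.67°  ·
  (2,3): δ = 113.76°  ·
  (2,4): δ = 47.74°  ✓
  (2,5): δ = 21.95°  ✓
  (3,4): δ = 113.98°  ·
  (3,5): δ = 44.29°  ✓
  (4,5): δ = 110.31°  ·
antipodal pairs: 6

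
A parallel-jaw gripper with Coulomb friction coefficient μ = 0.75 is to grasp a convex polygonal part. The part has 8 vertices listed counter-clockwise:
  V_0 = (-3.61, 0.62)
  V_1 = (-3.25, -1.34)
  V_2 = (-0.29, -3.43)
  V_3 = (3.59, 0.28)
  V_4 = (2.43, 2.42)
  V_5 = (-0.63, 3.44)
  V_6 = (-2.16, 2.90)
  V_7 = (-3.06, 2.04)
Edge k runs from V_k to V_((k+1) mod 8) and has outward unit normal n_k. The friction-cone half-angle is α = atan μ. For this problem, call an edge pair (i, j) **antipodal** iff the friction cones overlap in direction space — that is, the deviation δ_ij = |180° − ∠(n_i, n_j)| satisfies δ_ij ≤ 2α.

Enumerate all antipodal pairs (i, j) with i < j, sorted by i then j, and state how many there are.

count = 11; pairs: (0,2), (0,3), (0,4), (1,3), (1,4), (1,5), (2,4), (2,5), (2,6), (2,7), (3,7)

α = atan 0.75 = 36.87°;  2α = 73.74°
n_0 = (-0.9835, -0.1807)
n_1 = (-0.5768, -0.8169)
n_2 = (+0.6911, -0.7228)
n_3 = (+0.8791, +0.4765)
n_4 = (+0.3162, +0.9487)
n_5 = (-0.3328, +0.9430)
n_6 = (-0.6909, +0.7230)
n_7 = (-0.9325, +0.3612)
  (0,1): δ = 135.63°  ·
  (0,2): δ = 56.69°  ✓
  (0,3): δ = 18.05°  ✓
  (0,4): δ = 61.16°  ✓
  (0,5): δ = 99.03°  ·
  (0,6): δ = 123.29°  ·
  (0,7): δ = 148.42°  ·
  (1,2): δ = 101.06°  ·
  (1,3): δ = 26.31°  ✓
  (1,4): δ = 16.79°  ✓
  (1,5): δ = 54.67°  ✓
  (1,6): δ = 78.92°  ·
  (1,7): δ = 104.05°  ·
  (2,3): δ = 105.26°  ·
  (2,4): δ = 62.15°  ✓
  (2,5): δ = 24.28°  ✓
  (2,6): δ = 0.02°  ✓
  (2,7): δ = 25.11°  ✓
  (3,4): δ = 136.90°  ·
  (3,5): δ = 99.02°  ·
  (3,6): δ = 74.76°  ·
  (3,7): δ = 49.63°  ✓
  (4,5): δ = 142.13°  ·
  (4,6): δ = 117.87°  ·
  (4,7): δ = 92.74°  ·
  (5,6): δ = 155.74°  ·
  (5,7): δ = 130.61°  ·
  (6,7): δ = 154.87°  ·
antipodal pairs: 11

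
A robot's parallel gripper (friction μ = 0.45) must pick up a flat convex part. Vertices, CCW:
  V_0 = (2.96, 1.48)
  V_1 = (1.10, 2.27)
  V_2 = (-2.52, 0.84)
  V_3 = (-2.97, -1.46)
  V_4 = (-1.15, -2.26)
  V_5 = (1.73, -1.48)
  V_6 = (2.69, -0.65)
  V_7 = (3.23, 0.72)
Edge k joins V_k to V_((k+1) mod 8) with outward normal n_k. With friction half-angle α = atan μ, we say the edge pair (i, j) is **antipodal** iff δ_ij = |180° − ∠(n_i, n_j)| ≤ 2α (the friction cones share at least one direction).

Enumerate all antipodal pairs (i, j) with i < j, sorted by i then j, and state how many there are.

count = 10; pairs: (0,3), (0,4), (1,3), (1,4), (1,5), (1,6), (2,5), (2,6), (2,7), (3,7)

α = atan 0.45 = 24.23°;  2α = 48.46°
n_0 = (+0.3909, +0.9204)
n_1 = (-0.3674, +0.9301)
n_2 = (-0.9814, +0.1920)
n_3 = (-0.4024, -0.9155)
n_4 = (+0.2614, -0.9652)
n_5 = (+0.6540, -0.7565)
n_6 = (+0.9303, -0.3667)
n_7 = (+0.9423, +0.3348)
  (0,1): δ = 135.43°  ·
  (0,2): δ = 78.06°  ·
  (0,3): δ = 0.72°  ✓
  (0,4): δ = 38.17°  ✓
  (0,5): δ = 63.86°  ·
  (0,6): δ = 91.50°  ·
  (0,7): δ = 132.57°  ·
  (1,2): δ = 122.63°  ·
  (1,3): δ = 45.28°  ✓
  (1,4): δ = 6.40°  ✓
  (1,5): δ = 19.29°  ✓
  (1,6): δ = 46.93°  ✓
  (1,7): δ = 88.00°  ·
  (2,3): δ = 102.66°  ·
  (2,4): δ = 63.78°  ·
  (2,5): δ = 38.08°  ✓
  (2,6): δ = 10.44°  ✓
  (2,7): δ = 30.63°  ✓
  (3,4): δ = 141.12°  ·
  (3,5): δ = 115.43°  ·
  (3,6): δ = 87.78°  ·
  (3,7): δ = 46.71°  ✓
  (4,5): δ = 154.31°  ·
  (4,6): δ = 126.67°  ·
  (4,7): δ = 85.60°  ·
  (5,6): δ = 152.36°  ·
  (5,7): δ = 111.29°  ·
  (6,7): δ = 138.93°  ·
antipodal pairs: 10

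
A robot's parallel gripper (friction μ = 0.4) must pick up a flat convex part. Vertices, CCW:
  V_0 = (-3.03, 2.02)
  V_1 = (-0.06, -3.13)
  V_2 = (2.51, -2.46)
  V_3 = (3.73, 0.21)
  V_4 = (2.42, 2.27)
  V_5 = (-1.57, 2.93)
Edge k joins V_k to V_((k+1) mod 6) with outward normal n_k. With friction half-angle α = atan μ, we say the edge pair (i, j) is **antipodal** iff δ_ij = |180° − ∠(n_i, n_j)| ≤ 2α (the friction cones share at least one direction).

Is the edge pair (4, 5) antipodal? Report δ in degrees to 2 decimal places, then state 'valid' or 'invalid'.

δ = 138.67°, invalid

α = atan 0.4 = 21.80°;  2α = 43.60°
edge 4: e_4 = (-3.99, +0.66);  n_4 = (+0.1632, +0.9866)
edge 5: e_5 = (-1.46, -0.91);  n_5 = (-0.5290, +0.8487)
∠(n_4, n_5) = 41.33°
δ = |180° − 41.33°| = 138.67°
138.67° > 2α = 43.60°  →  invalid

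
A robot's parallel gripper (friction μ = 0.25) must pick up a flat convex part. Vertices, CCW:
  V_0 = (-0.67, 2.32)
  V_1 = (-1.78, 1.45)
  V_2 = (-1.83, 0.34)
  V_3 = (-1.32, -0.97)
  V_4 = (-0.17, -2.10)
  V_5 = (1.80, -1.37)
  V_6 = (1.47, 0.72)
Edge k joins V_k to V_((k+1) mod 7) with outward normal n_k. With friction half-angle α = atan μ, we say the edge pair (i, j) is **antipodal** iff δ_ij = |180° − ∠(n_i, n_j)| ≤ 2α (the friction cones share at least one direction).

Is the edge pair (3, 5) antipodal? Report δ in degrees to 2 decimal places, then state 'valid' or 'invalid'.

δ = 36.53°, invalid

α = atan 0.25 = 14.04°;  2α = 28.07°
edge 3: e_3 = (+1.15, -1.13);  n_3 = (-0.7009, -0.7133)
edge 5: e_5 = (-0.33, +2.09);  n_5 = (+0.9878, +0.1560)
∠(n_3, n_5) = 143.47°
δ = |180° − 143.47°| = 36.53°
36.53° > 2α = 28.07°  →  invalid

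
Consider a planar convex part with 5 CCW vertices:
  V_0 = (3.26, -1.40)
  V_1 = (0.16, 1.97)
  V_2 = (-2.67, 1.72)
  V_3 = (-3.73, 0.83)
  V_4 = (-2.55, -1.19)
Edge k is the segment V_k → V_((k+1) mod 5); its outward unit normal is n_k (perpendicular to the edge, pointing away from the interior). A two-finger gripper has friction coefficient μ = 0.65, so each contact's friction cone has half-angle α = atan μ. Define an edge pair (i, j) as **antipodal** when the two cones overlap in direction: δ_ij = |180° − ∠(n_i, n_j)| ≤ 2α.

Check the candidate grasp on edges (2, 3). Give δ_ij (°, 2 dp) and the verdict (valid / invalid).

α = atan 0.65 = 33.02°;  2α = 66.05°
edge 2: e_2 = (-1.06, -0.89);  n_2 = (-0.6430, +0.7658)
edge 3: e_3 = (+1.18, -2.02);  n_3 = (-0.8635, -0.5044)
∠(n_2, n_3) = 80.27°
δ = |180° − 80.27°| = 99.73°
99.73° > 2α = 66.05°  →  invalid

δ = 99.73°, invalid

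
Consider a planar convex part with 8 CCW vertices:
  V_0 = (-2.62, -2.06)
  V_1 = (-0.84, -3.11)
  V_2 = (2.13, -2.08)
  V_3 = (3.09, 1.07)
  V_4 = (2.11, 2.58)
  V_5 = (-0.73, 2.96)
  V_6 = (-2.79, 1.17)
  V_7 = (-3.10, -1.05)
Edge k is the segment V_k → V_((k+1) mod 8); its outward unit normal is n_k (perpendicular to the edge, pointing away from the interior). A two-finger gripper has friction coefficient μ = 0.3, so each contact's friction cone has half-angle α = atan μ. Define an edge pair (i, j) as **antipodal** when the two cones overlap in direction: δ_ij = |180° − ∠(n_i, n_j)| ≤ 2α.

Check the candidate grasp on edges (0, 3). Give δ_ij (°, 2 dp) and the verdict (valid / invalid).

δ = 26.48°, valid

α = atan 0.3 = 16.70°;  2α = 33.40°
edge 0: e_0 = (+1.78, -1.05);  n_0 = (-0.5081, -0.8613)
edge 3: e_3 = (-0.98, +1.51);  n_3 = (+0.8388, +0.5444)
∠(n_0, n_3) = 153.52°
δ = |180° − 153.52°| = 26.48°
26.48° ≤ 2α = 33.40°  →  valid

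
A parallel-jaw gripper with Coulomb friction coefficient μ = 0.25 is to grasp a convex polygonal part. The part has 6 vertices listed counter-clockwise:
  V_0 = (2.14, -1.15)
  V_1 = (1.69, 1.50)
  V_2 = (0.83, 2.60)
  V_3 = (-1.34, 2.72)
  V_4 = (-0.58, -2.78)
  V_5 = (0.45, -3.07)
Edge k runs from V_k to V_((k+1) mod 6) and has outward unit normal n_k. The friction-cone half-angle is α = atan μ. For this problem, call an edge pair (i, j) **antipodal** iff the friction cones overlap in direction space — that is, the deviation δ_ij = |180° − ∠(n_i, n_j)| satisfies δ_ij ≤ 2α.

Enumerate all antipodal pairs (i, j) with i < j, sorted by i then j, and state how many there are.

α = atan 0.25 = 14.04°;  2α = 28.07°
n_0 = (+0.9859, +0.1674)
n_1 = (+0.7878, +0.6159)
n_2 = (+0.0552, +0.9985)
n_3 = (-0.9906, -0.1369)
n_4 = (-0.2710, -0.9626)
n_5 = (+0.7506, -0.6607)
  (0,1): δ = 151.62°  ·
  (0,2): δ = 102.80°  ·
  (0,3): δ = 1.77°  ✓
  (0,4): δ = 64.64°  ·
  (0,5): δ = 129.01°  ·
  (1,2): δ = 131.18°  ·
  (1,3): δ = 30.15°  ·
  (1,4): δ = 36.26°  ·
  (1,5): δ = 100.63°  ·
  (2,3): δ = 78.97°  ·
  (2,4): δ = 12.56°  ✓
  (2,5): δ = 51.81°  ·
  (3,4): δ = 113.59°  ·
  (3,5): δ = 49.22°  ·
  (4,5): δ = 115.63°  ·
antipodal pairs: 2

count = 2; pairs: (0,3), (2,4)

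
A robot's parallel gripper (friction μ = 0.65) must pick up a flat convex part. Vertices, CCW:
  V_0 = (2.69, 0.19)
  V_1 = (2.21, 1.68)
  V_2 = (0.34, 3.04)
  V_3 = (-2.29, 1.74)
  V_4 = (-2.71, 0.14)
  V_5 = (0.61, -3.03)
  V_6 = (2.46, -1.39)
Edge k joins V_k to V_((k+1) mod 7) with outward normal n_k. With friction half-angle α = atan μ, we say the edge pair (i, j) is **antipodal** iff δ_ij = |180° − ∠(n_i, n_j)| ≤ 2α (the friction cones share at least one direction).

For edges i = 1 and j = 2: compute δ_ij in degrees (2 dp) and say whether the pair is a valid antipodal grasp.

δ = 117.67°, invalid

α = atan 0.65 = 33.02°;  2α = 66.05°
edge 1: e_1 = (-1.87, +1.36);  n_1 = (+0.5882, +0.8087)
edge 2: e_2 = (-2.63, -1.30);  n_2 = (-0.4431, +0.8965)
∠(n_1, n_2) = 62.33°
δ = |180° − 62.33°| = 117.67°
117.67° > 2α = 66.05°  →  invalid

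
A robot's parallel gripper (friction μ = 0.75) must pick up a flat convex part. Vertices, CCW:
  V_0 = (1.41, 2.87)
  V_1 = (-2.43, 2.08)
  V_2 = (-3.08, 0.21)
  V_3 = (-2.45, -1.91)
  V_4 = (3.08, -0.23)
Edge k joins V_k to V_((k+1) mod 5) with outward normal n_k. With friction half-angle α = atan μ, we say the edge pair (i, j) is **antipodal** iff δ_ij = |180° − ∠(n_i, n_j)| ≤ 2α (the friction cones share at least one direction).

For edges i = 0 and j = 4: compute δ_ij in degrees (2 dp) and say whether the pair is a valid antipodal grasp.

α = atan 0.75 = 36.87°;  2α = 73.74°
edge 0: e_0 = (-3.84, -0.79);  n_0 = (-0.2015, +0.9795)
edge 4: e_4 = (-1.67, +3.10);  n_4 = (+0.8804, +0.4743)
∠(n_0, n_4) = 73.31°
δ = |180° − 73.31°| = 106.69°
106.69° > 2α = 73.74°  →  invalid

δ = 106.69°, invalid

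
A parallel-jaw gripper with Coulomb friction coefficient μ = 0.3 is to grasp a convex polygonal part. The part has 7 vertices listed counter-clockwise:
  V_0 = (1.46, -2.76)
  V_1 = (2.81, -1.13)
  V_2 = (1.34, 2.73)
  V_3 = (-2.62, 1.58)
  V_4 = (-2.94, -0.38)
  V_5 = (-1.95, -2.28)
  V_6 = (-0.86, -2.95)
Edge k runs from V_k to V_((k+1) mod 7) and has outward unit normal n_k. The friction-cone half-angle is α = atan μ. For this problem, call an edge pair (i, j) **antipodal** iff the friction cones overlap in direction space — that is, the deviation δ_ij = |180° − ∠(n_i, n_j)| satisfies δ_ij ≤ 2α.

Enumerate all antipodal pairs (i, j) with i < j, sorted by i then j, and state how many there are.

count = 4; pairs: (0,3), (1,3), (1,4), (2,6)

α = atan 0.3 = 16.70°;  2α = 33.40°
n_0 = (+0.7702, -0.6379)
n_1 = (+0.9345, +0.3559)
n_2 = (-0.2789, +0.9603)
n_3 = (-0.9869, +0.1611)
n_4 = (-0.8868, -0.4621)
n_5 = (-0.5237, -0.8519)
n_6 = (+0.0816, -0.9967)
  (0,1): δ = 119.52°  ·
  (0,2): δ = 34.17°  ·
  (0,3): δ = 30.36°  ✓
  (0,4): δ = 67.15°  ·
  (0,5): δ = 98.05°  ·
  (0,6): δ = 134.31°  ·
  (1,2): δ = 94.65°  ·
  (1,3): δ = 30.12°  ✓
  (1,4): δ = 6.67°  ✓
  (1,5): δ = 37.57°  ·
  (1,6): δ = 73.83°  ·
  (2,3): δ = 115.47°  ·
  (2,4): δ = 78.67°  ·
  (2,5): δ = 47.77°  ·
  (2,6): δ = 11.51°  ✓
  (3,4): δ = 143.21°  ·
  (3,5): δ = 112.31°  ·
  (3,6): δ = 76.05°  ·
  (4,5): δ = 149.10°  ·
  (4,6): δ = 112.84°  ·
  (5,6): δ = 143.74°  ·
antipodal pairs: 4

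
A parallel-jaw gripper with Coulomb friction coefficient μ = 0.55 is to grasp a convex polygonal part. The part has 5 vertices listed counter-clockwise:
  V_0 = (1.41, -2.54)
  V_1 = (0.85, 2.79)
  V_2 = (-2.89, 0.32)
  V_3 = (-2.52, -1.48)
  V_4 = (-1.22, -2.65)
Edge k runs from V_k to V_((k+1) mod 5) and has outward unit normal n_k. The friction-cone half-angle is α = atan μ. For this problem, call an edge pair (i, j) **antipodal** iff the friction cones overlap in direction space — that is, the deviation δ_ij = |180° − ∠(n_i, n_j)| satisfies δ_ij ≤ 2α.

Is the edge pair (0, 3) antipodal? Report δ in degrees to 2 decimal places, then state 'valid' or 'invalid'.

δ = 42.01°, valid

α = atan 0.55 = 28.81°;  2α = 57.62°
edge 0: e_0 = (-0.56, +5.33);  n_0 = (+0.9945, +0.1045)
edge 3: e_3 = (+1.30, -1.17);  n_3 = (-0.6690, -0.7433)
∠(n_0, n_3) = 137.99°
δ = |180° − 137.99°| = 42.01°
42.01° ≤ 2α = 57.62°  →  valid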